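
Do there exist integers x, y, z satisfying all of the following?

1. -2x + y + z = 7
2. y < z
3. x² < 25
Yes

Take x = -3, y = 0, z = 1. Substituting into each constraint:
  (1) -2(-3) + 0 + 1 = 7 ✓
  (2) 0 < 1 ✓
  (3) x² = (-3)² = 9, and 9 < 25 ✓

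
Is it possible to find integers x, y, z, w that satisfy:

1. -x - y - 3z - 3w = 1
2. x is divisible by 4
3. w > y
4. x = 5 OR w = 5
Yes

Take x = 16, y = 4, z = -12, w = 5. Substituting into each constraint:
  (1) (-16) + (-4) - 3(-12) - 3(5) = 1 ✓
  (2) 16 = 4 × 4, remainder 0 ✓
  (3) 5 > 4 ✓
  (4) w = 5, target 5 ✓ (second branch holds)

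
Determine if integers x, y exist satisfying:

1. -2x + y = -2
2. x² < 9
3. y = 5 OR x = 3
No

The full constraint system is jointly infeasible over the integers. Each constraint and what it forces:

  - -2x + y = -2: is a linear equation tying the variables together
  - x² < 9: restricts x to |x| ≤ 2
  - y = 5 OR x = 3: forces a choice: either y = 5 or x = 3

Split on the disjunction (y = 5 OR x = 3):
  • If y = 5: with y = 5, every remaining term of the linear equation is divisible by 2, so the left side is ≡ 0 (mod 2); but the right side -7 ≡ 1 (mod 2). No integers can satisfy it.
  • If x = 3: this contradicts x² < 9, which requires |x| ≤ 2.
Both branches are infeasible, so the system has no integer solution.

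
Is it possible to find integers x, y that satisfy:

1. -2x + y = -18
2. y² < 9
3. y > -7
Yes

Take x = 9, y = 0. Substituting into each constraint:
  (1) -2(9) + 0 = -18 ✓
  (2) y² = (0)² = 0, and 0 < 9 ✓
  (3) 0 > -7 ✓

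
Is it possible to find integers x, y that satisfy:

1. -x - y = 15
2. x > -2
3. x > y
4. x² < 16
Yes

Take x = -1, y = -14. Substituting into each constraint:
  (1) 1 + 14 = 15 ✓
  (2) -1 > -2 ✓
  (3) -1 > -14 ✓
  (4) x² = (-1)² = 1, and 1 < 16 ✓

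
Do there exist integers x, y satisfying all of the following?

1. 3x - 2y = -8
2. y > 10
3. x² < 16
No

The full constraint system is jointly infeasible over the integers. Each constraint and what it forces:

  - 3x - 2y = -8: is a linear equation tying the variables together
  - y > 10: bounds one variable relative to a constant
  - x² < 16: restricts x to |x| ≤ 3

Range argument: with x ∈ [-3, 3], y ∈ [11, ∞], the left side of the equation is at most -13, but the right side is -8 > -13. No integer solution exists.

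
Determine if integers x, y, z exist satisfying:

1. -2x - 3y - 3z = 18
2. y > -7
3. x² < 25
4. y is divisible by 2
Yes

Take x = 3, y = 0, z = -8. Substituting into each constraint:
  (1) -2(3) - 3(0) - 3(-8) = 18 ✓
  (2) 0 > -7 ✓
  (3) x² = (3)² = 9, and 9 < 25 ✓
  (4) 0 = 2 × 0, remainder 0 ✓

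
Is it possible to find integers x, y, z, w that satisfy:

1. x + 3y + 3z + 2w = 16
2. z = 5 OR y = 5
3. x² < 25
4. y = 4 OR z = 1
Yes

Take x = -2, y = 5, z = 1, w = 0. Substituting into each constraint:
  (1) (-2) + 3(5) + 3(1) + 2(0) = 16 ✓
  (2) y = 5, target 5 ✓ (second branch holds)
  (3) x² = (-2)² = 4, and 4 < 25 ✓
  (4) z = 1, target 1 ✓ (second branch holds)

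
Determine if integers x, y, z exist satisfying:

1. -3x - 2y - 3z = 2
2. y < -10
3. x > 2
Yes

Take x = 8, y = -13, z = 0. Substituting into each constraint:
  (1) -3(8) - 2(-13) - 3(0) = 2 ✓
  (2) -13 < -10 ✓
  (3) 8 > 2 ✓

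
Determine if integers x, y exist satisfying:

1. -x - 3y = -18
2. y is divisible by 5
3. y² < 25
Yes

Take x = 18, y = 0. Substituting into each constraint:
  (1) (-18) - 3(0) = -18 ✓
  (2) 0 = 5 × 0, remainder 0 ✓
  (3) y² = (0)² = 0, and 0 < 25 ✓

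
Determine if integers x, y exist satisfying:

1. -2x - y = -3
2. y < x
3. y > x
No

A contradictory subset is {y < x, y > x}. No integer assignment can satisfy these jointly:

  - y < x: bounds one variable relative to another variable
  - y > x: bounds one variable relative to another variable

Direct contradiction: x > y and y > x cannot both hold.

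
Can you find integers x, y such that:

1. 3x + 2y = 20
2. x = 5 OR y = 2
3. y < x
No

A contradictory subset is {3x + 2y = 20, x = 5 OR y = 2}. No integer assignment can satisfy these jointly:

  - 3x + 2y = 20: is a linear equation tying the variables together
  - x = 5 OR y = 2: forces a choice: either x = 5 or y = 2

Split on the disjunction (x = 5 OR y = 2):
  • If x = 5: with x = 5, every remaining term of the linear equation is divisible by 2, so the left side is ≡ 0 (mod 2); but the right side 5 ≡ 1 (mod 2). No integers can satisfy it.
  • If y = 2: with y = 2, every remaining term of the linear equation is divisible by 3, so the left side is ≡ 0 (mod 3); but the right side 16 ≡ 1 (mod 3). No integers can satisfy it.
Both branches are infeasible, so the system has no integer solution.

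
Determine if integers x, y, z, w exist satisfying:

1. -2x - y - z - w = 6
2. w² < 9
Yes

Take x = 0, y = -6, z = 0, w = 0. Substituting into each constraint:
  (1) -2(0) + 6 + 0 + 0 = 6 ✓
  (2) w² = (0)² = 0, and 0 < 9 ✓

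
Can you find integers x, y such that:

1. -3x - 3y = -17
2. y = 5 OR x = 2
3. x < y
No

Even the single constraint (-3x - 3y = -17) is infeasible over the integers.

  - -3x - 3y = -17: every term on the left is divisible by 3, so the LHS ≡ 0 (mod 3), but the RHS -17 is not — no integer solution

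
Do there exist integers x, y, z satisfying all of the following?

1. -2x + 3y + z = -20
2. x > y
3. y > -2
Yes

Take x = 1, y = 0, z = -18. Substituting into each constraint:
  (1) -2(1) + 3(0) + (-18) = -20 ✓
  (2) 1 > 0 ✓
  (3) 0 > -2 ✓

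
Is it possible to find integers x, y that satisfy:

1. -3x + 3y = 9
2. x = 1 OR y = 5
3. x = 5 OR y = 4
Yes

Take x = 1, y = 4. Substituting into each constraint:
  (1) -3(1) + 3(4) = 9 ✓
  (2) x = 1, target 1 ✓ (first branch holds)
  (3) y = 4, target 4 ✓ (second branch holds)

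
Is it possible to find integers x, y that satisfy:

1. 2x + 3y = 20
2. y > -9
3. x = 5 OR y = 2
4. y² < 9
Yes

Take x = 7, y = 2. Substituting into each constraint:
  (1) 2(7) + 3(2) = 20 ✓
  (2) 2 > -9 ✓
  (3) y = 2, target 2 ✓ (second branch holds)
  (4) y² = (2)² = 4, and 4 < 9 ✓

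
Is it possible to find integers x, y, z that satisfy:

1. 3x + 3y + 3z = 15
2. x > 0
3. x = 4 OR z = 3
Yes

Take x = 2, y = 0, z = 3. Substituting into each constraint:
  (1) 3(2) + 3(0) + 3(3) = 15 ✓
  (2) 2 > 0 ✓
  (3) z = 3, target 3 ✓ (second branch holds)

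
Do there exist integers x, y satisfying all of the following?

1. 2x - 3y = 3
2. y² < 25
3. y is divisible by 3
Yes

Take x = 6, y = 3. Substituting into each constraint:
  (1) 2(6) - 3(3) = 3 ✓
  (2) y² = (3)² = 9, and 9 < 25 ✓
  (3) 3 = 3 × 1, remainder 0 ✓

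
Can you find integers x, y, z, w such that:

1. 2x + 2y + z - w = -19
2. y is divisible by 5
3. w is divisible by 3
Yes

Take x = 0, y = 0, z = -19, w = 0. Substituting into each constraint:
  (1) 2(0) + 2(0) + (-19) + 0 = -19 ✓
  (2) 0 = 5 × 0, remainder 0 ✓
  (3) 0 = 3 × 0, remainder 0 ✓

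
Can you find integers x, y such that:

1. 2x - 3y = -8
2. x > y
Yes

Take x = 11, y = 10. Substituting into each constraint:
  (1) 2(11) - 3(10) = -8 ✓
  (2) 11 > 10 ✓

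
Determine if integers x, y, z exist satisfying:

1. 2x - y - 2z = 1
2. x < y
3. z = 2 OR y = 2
Yes

Take x = 6, y = 7, z = 2. Substituting into each constraint:
  (1) 2(6) + (-7) - 2(2) = 1 ✓
  (2) 6 < 7 ✓
  (3) z = 2, target 2 ✓ (first branch holds)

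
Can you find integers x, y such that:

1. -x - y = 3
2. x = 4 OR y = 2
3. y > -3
Yes

Take x = -5, y = 2. Substituting into each constraint:
  (1) 5 + (-2) = 3 ✓
  (2) y = 2, target 2 ✓ (second branch holds)
  (3) 2 > -3 ✓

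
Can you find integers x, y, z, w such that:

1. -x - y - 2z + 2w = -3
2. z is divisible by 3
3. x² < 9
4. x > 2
No

A contradictory subset is {x² < 9, x > 2}. No integer assignment can satisfy these jointly:

  - x² < 9: restricts x to |x| ≤ 2
  - x > 2: bounds one variable relative to a constant

Direct contradiction: the bounds on x require x ≥ 3 and x ≤ 2 simultaneously, which is empty.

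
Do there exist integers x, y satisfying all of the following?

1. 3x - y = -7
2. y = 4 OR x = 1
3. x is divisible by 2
No

The full constraint system is jointly infeasible over the integers. Each constraint and what it forces:

  - 3x - y = -7: is a linear equation tying the variables together
  - y = 4 OR x = 1: forces a choice: either y = 4 or x = 1
  - x is divisible by 2: restricts x to multiples of 2

Split on the disjunction (y = 4 OR x = 1):
  • If y = 4: with y = 4, writing x = 2x', every remaining term of the linear equation is divisible by 6, so the left side is ≡ 0 (mod 6); but the right side -3 ≡ 3 (mod 6). No integers can satisfy it.
  • If x = 1: this contradicts the divisibility constraint — 1 is not a multiple of 2.
Both branches are infeasible, so the system has no integer solution.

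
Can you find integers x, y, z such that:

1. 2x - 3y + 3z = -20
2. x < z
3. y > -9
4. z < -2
Yes

Take x = -4, y = 1, z = -3. Substituting into each constraint:
  (1) 2(-4) - 3(1) + 3(-3) = -20 ✓
  (2) -4 < -3 ✓
  (3) 1 > -9 ✓
  (4) -3 < -2 ✓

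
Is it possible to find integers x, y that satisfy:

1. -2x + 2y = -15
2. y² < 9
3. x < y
No

Even the single constraint (-2x + 2y = -15) is infeasible over the integers.

  - -2x + 2y = -15: every term on the left is divisible by 2, so the LHS ≡ 0 (mod 2), but the RHS -15 is not — no integer solution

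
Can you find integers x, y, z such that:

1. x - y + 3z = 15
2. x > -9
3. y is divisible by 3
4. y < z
Yes

Take x = 12, y = 0, z = 1. Substituting into each constraint:
  (1) 12 + 0 + 3(1) = 15 ✓
  (2) 12 > -9 ✓
  (3) 0 = 3 × 0, remainder 0 ✓
  (4) 0 < 1 ✓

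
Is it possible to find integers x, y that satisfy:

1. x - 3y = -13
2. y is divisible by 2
Yes

Take x = -13, y = 0. Substituting into each constraint:
  (1) (-13) - 3(0) = -13 ✓
  (2) 0 = 2 × 0, remainder 0 ✓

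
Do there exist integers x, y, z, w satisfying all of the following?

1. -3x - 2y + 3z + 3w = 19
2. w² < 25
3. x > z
Yes

Take x = 0, y = -11, z = -1, w = 0. Substituting into each constraint:
  (1) -3(0) - 2(-11) + 3(-1) + 3(0) = 19 ✓
  (2) w² = (0)² = 0, and 0 < 25 ✓
  (3) 0 > -1 ✓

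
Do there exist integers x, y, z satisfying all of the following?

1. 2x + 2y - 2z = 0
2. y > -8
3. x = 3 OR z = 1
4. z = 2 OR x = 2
Yes

Take x = 3, y = -1, z = 2. Substituting into each constraint:
  (1) 2(3) + 2(-1) - 2(2) = 0 ✓
  (2) -1 > -8 ✓
  (3) x = 3, target 3 ✓ (first branch holds)
  (4) z = 2, target 2 ✓ (first branch holds)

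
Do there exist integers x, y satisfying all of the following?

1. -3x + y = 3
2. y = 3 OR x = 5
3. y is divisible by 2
Yes

Take x = 5, y = 18. Substituting into each constraint:
  (1) -3(5) + 18 = 3 ✓
  (2) x = 5, target 5 ✓ (second branch holds)
  (3) 18 = 2 × 9, remainder 0 ✓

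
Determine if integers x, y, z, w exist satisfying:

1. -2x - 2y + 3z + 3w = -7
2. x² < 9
Yes

Take x = 2, y = 0, z = -1, w = 0. Substituting into each constraint:
  (1) -2(2) - 2(0) + 3(-1) + 3(0) = -7 ✓
  (2) x² = (2)² = 4, and 4 < 9 ✓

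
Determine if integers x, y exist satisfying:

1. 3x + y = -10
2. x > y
Yes

Take x = -2, y = -4. Substituting into each constraint:
  (1) 3(-2) + (-4) = -10 ✓
  (2) -2 > -4 ✓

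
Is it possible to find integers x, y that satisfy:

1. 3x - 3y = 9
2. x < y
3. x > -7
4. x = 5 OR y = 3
No

A contradictory subset is {3x - 3y = 9, x < y}. No integer assignment can satisfy these jointly:

  - 3x - 3y = 9: is a linear equation tying the variables together
  - x < y: bounds one variable relative to another variable

From the equation, x − y = 3, i.e. y − x = -3; but y > x requires y − x ≥ 1. Contradiction.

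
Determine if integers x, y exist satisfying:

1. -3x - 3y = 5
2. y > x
No

Even the single constraint (-3x - 3y = 5) is infeasible over the integers.

  - -3x - 3y = 5: every term on the left is divisible by 3, so the LHS ≡ 0 (mod 3), but the RHS 5 is not — no integer solution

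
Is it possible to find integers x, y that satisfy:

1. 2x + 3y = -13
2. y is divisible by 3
Yes

Take x = 7, y = -9. Substituting into each constraint:
  (1) 2(7) + 3(-9) = -13 ✓
  (2) -9 = 3 × -3, remainder 0 ✓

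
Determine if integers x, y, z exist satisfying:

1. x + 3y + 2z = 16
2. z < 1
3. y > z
Yes

Take x = 18, y = 0, z = -1. Substituting into each constraint:
  (1) 18 + 3(0) + 2(-1) = 16 ✓
  (2) -1 < 1 ✓
  (3) 0 > -1 ✓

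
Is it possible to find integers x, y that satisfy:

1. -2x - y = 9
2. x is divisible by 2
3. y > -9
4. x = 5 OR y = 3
Yes

Take x = -6, y = 3. Substituting into each constraint:
  (1) -2(-6) + (-3) = 9 ✓
  (2) -6 = 2 × -3, remainder 0 ✓
  (3) 3 > -9 ✓
  (4) y = 3, target 3 ✓ (second branch holds)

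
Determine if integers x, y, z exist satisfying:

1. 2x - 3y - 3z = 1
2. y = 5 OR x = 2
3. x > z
Yes

Take x = -13, y = 5, z = -14. Substituting into each constraint:
  (1) 2(-13) - 3(5) - 3(-14) = 1 ✓
  (2) y = 5, target 5 ✓ (first branch holds)
  (3) -13 > -14 ✓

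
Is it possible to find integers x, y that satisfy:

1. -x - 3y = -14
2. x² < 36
Yes

Take x = -1, y = 5. Substituting into each constraint:
  (1) 1 - 3(5) = -14 ✓
  (2) x² = (-1)² = 1, and 1 < 36 ✓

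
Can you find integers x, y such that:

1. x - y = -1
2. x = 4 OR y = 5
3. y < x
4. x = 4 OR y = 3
No

A contradictory subset is {x - y = -1, y < x}. No integer assignment can satisfy these jointly:

  - x - y = -1: is a linear equation tying the variables together
  - y < x: bounds one variable relative to another variable

From the equation, x − y = -1, i.e. x − y = -1; but x > y requires x − y ≥ 1. Contradiction.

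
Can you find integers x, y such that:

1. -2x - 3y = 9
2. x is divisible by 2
Yes

Take x = 0, y = -3. Substituting into each constraint:
  (1) -2(0) - 3(-3) = 9 ✓
  (2) 0 = 2 × 0, remainder 0 ✓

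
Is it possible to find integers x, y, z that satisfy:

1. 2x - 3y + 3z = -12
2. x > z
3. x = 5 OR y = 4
Yes

Take x = 3, y = 4, z = -2. Substituting into each constraint:
  (1) 2(3) - 3(4) + 3(-2) = -12 ✓
  (2) 3 > -2 ✓
  (3) y = 4, target 4 ✓ (second branch holds)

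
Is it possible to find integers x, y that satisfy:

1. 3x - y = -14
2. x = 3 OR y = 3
Yes

Take x = 3, y = 23. Substituting into each constraint:
  (1) 3(3) + (-23) = -14 ✓
  (2) x = 3, target 3 ✓ (first branch holds)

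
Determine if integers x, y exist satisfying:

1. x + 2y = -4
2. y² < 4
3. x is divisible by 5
No

The full constraint system is jointly infeasible over the integers. Each constraint and what it forces:

  - x + 2y = -4: is a linear equation tying the variables together
  - y² < 4: restricts y to |y| ≤ 1
  - x is divisible by 5: restricts x to multiples of 5

The bounds confine y to {-1, 0, 1}. For each value, substitute into the equation:
  • y = -1: the equation forces x = -2, but 5 does not divide -2.
  • y = 0: the equation forces x = -4, but 5 does not divide -4.
  • y = 1: the equation forces x = -6, but 5 does not divide -6.
Every case fails, so no integer solution exists.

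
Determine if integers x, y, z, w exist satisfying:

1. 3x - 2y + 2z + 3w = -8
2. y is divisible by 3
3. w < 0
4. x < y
Yes

Take x = -1, y = 0, z = -1, w = -1. Substituting into each constraint:
  (1) 3(-1) - 2(0) + 2(-1) + 3(-1) = -8 ✓
  (2) 0 = 3 × 0, remainder 0 ✓
  (3) -1 < 0 ✓
  (4) -1 < 0 ✓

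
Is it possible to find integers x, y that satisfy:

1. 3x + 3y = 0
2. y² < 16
Yes

Take x = 0, y = 0. Substituting into each constraint:
  (1) 3(0) + 3(0) = 0 ✓
  (2) y² = (0)² = 0, and 0 < 16 ✓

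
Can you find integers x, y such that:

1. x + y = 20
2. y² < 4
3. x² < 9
No

The full constraint system is jointly infeasible over the integers. Each constraint and what it forces:

  - x + y = 20: is a linear equation tying the variables together
  - y² < 4: restricts y to |y| ≤ 1
  - x² < 9: restricts x to |x| ≤ 2

Range argument: with x ∈ [-2, 2], y ∈ [-1, 1], the left side of the equation is at most 3, but the right side is 20 > 3. No integer solution exists.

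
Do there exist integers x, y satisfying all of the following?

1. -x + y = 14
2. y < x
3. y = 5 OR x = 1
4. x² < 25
No

A contradictory subset is {-x + y = 14, y < x}. No integer assignment can satisfy these jointly:

  - -x + y = 14: is a linear equation tying the variables together
  - y < x: bounds one variable relative to another variable

From the equation, x − y = -14, i.e. x − y = -14; but x > y requires x − y ≥ 1. Contradiction.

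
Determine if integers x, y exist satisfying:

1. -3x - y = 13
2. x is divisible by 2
Yes

Take x = 0, y = -13. Substituting into each constraint:
  (1) -3(0) + 13 = 13 ✓
  (2) 0 = 2 × 0, remainder 0 ✓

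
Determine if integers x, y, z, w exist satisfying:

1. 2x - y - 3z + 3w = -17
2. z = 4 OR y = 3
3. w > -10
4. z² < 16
Yes

Take x = 2, y = 3, z = 3, w = -3. Substituting into each constraint:
  (1) 2(2) + (-3) - 3(3) + 3(-3) = -17 ✓
  (2) y = 3, target 3 ✓ (second branch holds)
  (3) -3 > -10 ✓
  (4) z² = (3)² = 9, and 9 < 16 ✓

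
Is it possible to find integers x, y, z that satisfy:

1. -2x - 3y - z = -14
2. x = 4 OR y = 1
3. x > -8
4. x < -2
Yes

Take x = -3, y = 1, z = 17. Substituting into each constraint:
  (1) -2(-3) - 3(1) + (-17) = -14 ✓
  (2) y = 1, target 1 ✓ (second branch holds)
  (3) -3 > -8 ✓
  (4) -3 < -2 ✓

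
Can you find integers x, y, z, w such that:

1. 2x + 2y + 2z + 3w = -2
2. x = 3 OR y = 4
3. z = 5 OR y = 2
Yes

Take x = 3, y = -9, z = 5, w = 0. Substituting into each constraint:
  (1) 2(3) + 2(-9) + 2(5) + 3(0) = -2 ✓
  (2) x = 3, target 3 ✓ (first branch holds)
  (3) z = 5, target 5 ✓ (first branch holds)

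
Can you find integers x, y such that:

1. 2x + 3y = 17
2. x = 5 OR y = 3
Yes

Take x = 4, y = 3. Substituting into each constraint:
  (1) 2(4) + 3(3) = 17 ✓
  (2) y = 3, target 3 ✓ (second branch holds)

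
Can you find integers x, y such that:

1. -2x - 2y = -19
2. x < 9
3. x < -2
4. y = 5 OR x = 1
No

Even the single constraint (-2x - 2y = -19) is infeasible over the integers.

  - -2x - 2y = -19: every term on the left is divisible by 2, so the LHS ≡ 0 (mod 2), but the RHS -19 is not — no integer solution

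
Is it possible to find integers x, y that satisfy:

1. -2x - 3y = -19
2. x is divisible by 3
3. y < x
No

A contradictory subset is {-2x - 3y = -19, x is divisible by 3}. No integer assignment can satisfy these jointly:

  - -2x - 3y = -19: is a linear equation tying the variables together
  - x is divisible by 3: restricts x to multiples of 3

Modular obstruction: writing x = 3x', every remaining term of the linear equation is divisible by 3, so the left side is ≡ 0 (mod 3); but the right side -19 ≡ 2 (mod 3). No integers can satisfy it.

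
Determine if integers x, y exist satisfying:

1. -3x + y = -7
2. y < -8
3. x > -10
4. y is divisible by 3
No

A contradictory subset is {-3x + y = -7, y is divisible by 3}. No integer assignment can satisfy these jointly:

  - -3x + y = -7: is a linear equation tying the variables together
  - y is divisible by 3: restricts y to multiples of 3

Modular obstruction: writing y = 3y', every remaining term of the linear equation is divisible by 3, so the left side is ≡ 0 (mod 3); but the right side -7 ≡ 2 (mod 3). No integers can satisfy it.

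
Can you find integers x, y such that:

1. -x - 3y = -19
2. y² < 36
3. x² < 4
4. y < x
No

A contradictory subset is {-x - 3y = -19, x² < 4, y < x}. No integer assignment can satisfy these jointly:

  - -x - 3y = -19: is a linear equation tying the variables together
  - x² < 4: restricts x to |x| ≤ 1
  - y < x: bounds one variable relative to another variable

Propagating the comparison: y < x and x ≤ 1 give y ≤ 0. Range argument: with x ∈ [-1, 1], y ∈ [−∞, 0], the left side of the equation is at least -1, but the right side is -19 < -1. No integer solution exists.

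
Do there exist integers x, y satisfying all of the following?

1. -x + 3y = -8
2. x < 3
Yes

Take x = 2, y = -2. Substituting into each constraint:
  (1) (-2) + 3(-2) = -8 ✓
  (2) 2 < 3 ✓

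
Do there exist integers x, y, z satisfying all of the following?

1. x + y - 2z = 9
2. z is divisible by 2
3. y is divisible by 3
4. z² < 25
Yes

Take x = 9, y = 0, z = 0. Substituting into each constraint:
  (1) 9 + 0 - 2(0) = 9 ✓
  (2) 0 = 2 × 0, remainder 0 ✓
  (3) 0 = 3 × 0, remainder 0 ✓
  (4) z² = (0)² = 0, and 0 < 25 ✓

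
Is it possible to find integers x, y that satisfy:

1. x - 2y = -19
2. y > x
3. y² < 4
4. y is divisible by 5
Yes

Take x = -19, y = 0. Substituting into each constraint:
  (1) (-19) - 2(0) = -19 ✓
  (2) 0 > -19 ✓
  (3) y² = (0)² = 0, and 0 < 4 ✓
  (4) 0 = 5 × 0, remainder 0 ✓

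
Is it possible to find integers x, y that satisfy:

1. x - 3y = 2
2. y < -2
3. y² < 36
Yes

Take x = -7, y = -3. Substituting into each constraint:
  (1) (-7) - 3(-3) = 2 ✓
  (2) -3 < -2 ✓
  (3) y² = (-3)² = 9, and 9 < 36 ✓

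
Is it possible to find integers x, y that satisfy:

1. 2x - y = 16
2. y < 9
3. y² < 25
Yes

Take x = 8, y = 0. Substituting into each constraint:
  (1) 2(8) + 0 = 16 ✓
  (2) 0 < 9 ✓
  (3) y² = (0)² = 0, and 0 < 25 ✓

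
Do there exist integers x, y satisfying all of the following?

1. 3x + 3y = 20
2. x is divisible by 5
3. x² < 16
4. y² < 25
No

Even the single constraint (3x + 3y = 20) is infeasible over the integers.

  - 3x + 3y = 20: every term on the left is divisible by 3, so the LHS ≡ 0 (mod 3), but the RHS 20 is not — no integer solution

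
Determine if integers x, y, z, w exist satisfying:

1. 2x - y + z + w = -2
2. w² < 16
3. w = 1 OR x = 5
Yes

Take x = 5, y = 0, z = -12, w = 0. Substituting into each constraint:
  (1) 2(5) + 0 + (-12) + 0 = -2 ✓
  (2) w² = (0)² = 0, and 0 < 16 ✓
  (3) x = 5, target 5 ✓ (second branch holds)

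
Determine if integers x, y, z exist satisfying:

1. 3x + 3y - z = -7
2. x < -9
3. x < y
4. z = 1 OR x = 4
Yes

Take x = -10, y = 8, z = 1. Substituting into each constraint:
  (1) 3(-10) + 3(8) + (-1) = -7 ✓
  (2) -10 < -9 ✓
  (3) -10 < 8 ✓
  (4) z = 1, target 1 ✓ (first branch holds)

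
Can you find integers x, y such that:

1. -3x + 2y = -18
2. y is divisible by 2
Yes

Take x = 6, y = 0. Substituting into each constraint:
  (1) -3(6) + 2(0) = -18 ✓
  (2) 0 = 2 × 0, remainder 0 ✓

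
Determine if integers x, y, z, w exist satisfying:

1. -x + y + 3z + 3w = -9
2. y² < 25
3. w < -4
Yes

Take x = 0, y = 0, z = 2, w = -5. Substituting into each constraint:
  (1) 0 + 0 + 3(2) + 3(-5) = -9 ✓
  (2) y² = (0)² = 0, and 0 < 25 ✓
  (3) -5 < -4 ✓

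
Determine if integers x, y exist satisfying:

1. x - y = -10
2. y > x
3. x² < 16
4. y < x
No

A contradictory subset is {y > x, y < x}. No integer assignment can satisfy these jointly:

  - y > x: bounds one variable relative to another variable
  - y < x: bounds one variable relative to another variable

Direct contradiction: y > x and x > y cannot both hold.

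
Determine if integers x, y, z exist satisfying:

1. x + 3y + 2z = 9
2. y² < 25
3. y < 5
Yes

Take x = 0, y = 1, z = 3. Substituting into each constraint:
  (1) 0 + 3(1) + 2(3) = 9 ✓
  (2) y² = (1)² = 1, and 1 < 25 ✓
  (3) 1 < 5 ✓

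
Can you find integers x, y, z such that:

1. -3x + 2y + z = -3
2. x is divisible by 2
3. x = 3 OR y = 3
Yes

Take x = 4, y = 3, z = 3. Substituting into each constraint:
  (1) -3(4) + 2(3) + 3 = -3 ✓
  (2) 4 = 2 × 2, remainder 0 ✓
  (3) y = 3, target 3 ✓ (second branch holds)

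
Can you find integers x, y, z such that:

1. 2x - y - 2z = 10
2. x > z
Yes

Take x = 1, y = -8, z = 0. Substituting into each constraint:
  (1) 2(1) + 8 - 2(0) = 10 ✓
  (2) 1 > 0 ✓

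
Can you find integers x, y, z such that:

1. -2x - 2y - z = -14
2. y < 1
Yes

Take x = 0, y = 0, z = 14. Substituting into each constraint:
  (1) -2(0) - 2(0) + (-14) = -14 ✓
  (2) 0 < 1 ✓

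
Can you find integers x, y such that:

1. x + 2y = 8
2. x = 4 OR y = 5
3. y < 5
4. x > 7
No

A contradictory subset is {x = 4 OR y = 5, y < 5, x > 7}. No integer assignment can satisfy these jointly:

  - x = 4 OR y = 5: forces a choice: either x = 4 or y = 5
  - y < 5: bounds one variable relative to a constant
  - x > 7: bounds one variable relative to a constant

Split on the disjunction (x = 4 OR y = 5):
  • If x = 4: this contradicts the bound x ≥ 8.
  • If y = 5: this contradicts the bound y ≤ 4.
Both branches are infeasible, so the system has no integer solution.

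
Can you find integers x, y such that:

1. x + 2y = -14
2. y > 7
Yes

Take x = -30, y = 8. Substituting into each constraint:
  (1) (-30) + 2(8) = -14 ✓
  (2) 8 > 7 ✓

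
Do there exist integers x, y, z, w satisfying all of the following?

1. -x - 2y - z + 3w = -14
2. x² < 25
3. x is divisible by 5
Yes

Take x = 0, y = 0, z = 14, w = 0. Substituting into each constraint:
  (1) 0 - 2(0) + (-14) + 3(0) = -14 ✓
  (2) x² = (0)² = 0, and 0 < 25 ✓
  (3) 0 = 5 × 0, remainder 0 ✓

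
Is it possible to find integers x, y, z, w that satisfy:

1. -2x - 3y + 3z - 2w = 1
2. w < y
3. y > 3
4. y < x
Yes

Take x = 5, y = 4, z = 9, w = 2. Substituting into each constraint:
  (1) -2(5) - 3(4) + 3(9) - 2(2) = 1 ✓
  (2) 2 < 4 ✓
  (3) 4 > 3 ✓
  (4) 4 < 5 ✓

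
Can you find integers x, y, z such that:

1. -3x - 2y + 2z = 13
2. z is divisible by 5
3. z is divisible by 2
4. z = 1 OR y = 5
Yes

Take x = -21, y = 5, z = -20. Substituting into each constraint:
  (1) -3(-21) - 2(5) + 2(-20) = 13 ✓
  (2) -20 = 5 × -4, remainder 0 ✓
  (3) -20 = 2 × -10, remainder 0 ✓
  (4) y = 5, target 5 ✓ (second branch holds)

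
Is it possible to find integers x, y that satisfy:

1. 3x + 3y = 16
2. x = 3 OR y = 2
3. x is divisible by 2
No

Even the single constraint (3x + 3y = 16) is infeasible over the integers.

  - 3x + 3y = 16: every term on the left is divisible by 3, so the LHS ≡ 0 (mod 3), but the RHS 16 is not — no integer solution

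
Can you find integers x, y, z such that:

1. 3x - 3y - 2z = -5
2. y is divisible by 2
Yes

Take x = 1, y = 0, z = 4. Substituting into each constraint:
  (1) 3(1) - 3(0) - 2(4) = -5 ✓
  (2) 0 = 2 × 0, remainder 0 ✓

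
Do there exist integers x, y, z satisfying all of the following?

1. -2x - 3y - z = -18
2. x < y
Yes

Take x = -1, y = 0, z = 20. Substituting into each constraint:
  (1) -2(-1) - 3(0) + (-20) = -18 ✓
  (2) -1 < 0 ✓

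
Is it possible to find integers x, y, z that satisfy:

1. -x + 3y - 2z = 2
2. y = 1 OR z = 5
Yes

Take x = 1, y = 1, z = 0. Substituting into each constraint:
  (1) (-1) + 3(1) - 2(0) = 2 ✓
  (2) y = 1, target 1 ✓ (first branch holds)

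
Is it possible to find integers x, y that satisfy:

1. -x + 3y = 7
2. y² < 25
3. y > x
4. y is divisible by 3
Yes

Take x = -7, y = 0. Substituting into each constraint:
  (1) 7 + 3(0) = 7 ✓
  (2) y² = (0)² = 0, and 0 < 25 ✓
  (3) 0 > -7 ✓
  (4) 0 = 3 × 0, remainder 0 ✓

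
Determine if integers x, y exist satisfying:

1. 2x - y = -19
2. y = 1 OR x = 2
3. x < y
Yes

Take x = -9, y = 1. Substituting into each constraint:
  (1) 2(-9) + (-1) = -19 ✓
  (2) y = 1, target 1 ✓ (first branch holds)
  (3) -9 < 1 ✓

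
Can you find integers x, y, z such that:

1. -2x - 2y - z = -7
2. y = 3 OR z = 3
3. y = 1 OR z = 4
Yes

Take x = 1, y = 1, z = 3. Substituting into each constraint:
  (1) -2(1) - 2(1) + (-3) = -7 ✓
  (2) z = 3, target 3 ✓ (second branch holds)
  (3) y = 1, target 1 ✓ (first branch holds)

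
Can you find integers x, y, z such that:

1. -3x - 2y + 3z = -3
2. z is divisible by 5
Yes

Take x = 1, y = 0, z = 0. Substituting into each constraint:
  (1) -3(1) - 2(0) + 3(0) = -3 ✓
  (2) 0 = 5 × 0, remainder 0 ✓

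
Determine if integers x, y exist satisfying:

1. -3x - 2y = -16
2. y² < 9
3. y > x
No

The full constraint system is jointly infeasible over the integers. Each constraint and what it forces:

  - -3x - 2y = -16: is a linear equation tying the variables together
  - y² < 9: restricts y to |y| ≤ 2
  - y > x: bounds one variable relative to another variable

Propagating the comparison: x < y and y ≤ 2 give x ≤ 1. Range argument: with x ∈ [−∞, 1], y ∈ [-2, 2], the left side of the equation is at least -7, but the right side is -16 < -7. No integer solution exists.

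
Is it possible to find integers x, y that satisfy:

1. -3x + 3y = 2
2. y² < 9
No

Even the single constraint (-3x + 3y = 2) is infeasible over the integers.

  - -3x + 3y = 2: every term on the left is divisible by 3, so the LHS ≡ 0 (mod 3), but the RHS 2 is not — no integer solution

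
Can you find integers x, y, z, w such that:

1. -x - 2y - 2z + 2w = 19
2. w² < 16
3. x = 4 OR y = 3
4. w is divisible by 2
Yes

Take x = -25, y = 3, z = 0, w = 0. Substituting into each constraint:
  (1) 25 - 2(3) - 2(0) + 2(0) = 19 ✓
  (2) w² = (0)² = 0, and 0 < 16 ✓
  (3) y = 3, target 3 ✓ (second branch holds)
  (4) 0 = 2 × 0, remainder 0 ✓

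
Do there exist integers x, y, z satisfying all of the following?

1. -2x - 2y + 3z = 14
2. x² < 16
Yes

Take x = 0, y = 2, z = 6. Substituting into each constraint:
  (1) -2(0) - 2(2) + 3(6) = 14 ✓
  (2) x² = (0)² = 0, and 0 < 16 ✓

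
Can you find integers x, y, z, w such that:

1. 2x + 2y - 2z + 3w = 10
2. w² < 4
Yes

Take x = 5, y = 0, z = 0, w = 0. Substituting into each constraint:
  (1) 2(5) + 2(0) - 2(0) + 3(0) = 10 ✓
  (2) w² = (0)² = 0, and 0 < 4 ✓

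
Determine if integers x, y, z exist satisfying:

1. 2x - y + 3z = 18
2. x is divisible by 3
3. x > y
Yes

Take x = 0, y = -3, z = 5. Substituting into each constraint:
  (1) 2(0) + 3 + 3(5) = 18 ✓
  (2) 0 = 3 × 0, remainder 0 ✓
  (3) 0 > -3 ✓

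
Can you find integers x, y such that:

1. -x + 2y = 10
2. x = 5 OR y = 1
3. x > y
No

The full constraint system is jointly infeasible over the integers. Each constraint and what it forces:

  - -x + 2y = 10: is a linear equation tying the variables together
  - x = 5 OR y = 1: forces a choice: either x = 5 or y = 1
  - x > y: bounds one variable relative to another variable

Split on the disjunction (x = 5 OR y = 1):
  • If x = 5: with x = 5, every remaining term of the linear equation is divisible by 2, so the left side is ≡ 0 (mod 2); but the right side 15 ≡ 1 (mod 2). No integers can satisfy it.
  • If y = 1: the equation forces x = -8, giving (y, x) = (1, -8), which violates x > y.
Both branches are infeasible, so the system has no integer solution.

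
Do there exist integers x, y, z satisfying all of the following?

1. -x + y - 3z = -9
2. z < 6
Yes

Take x = 0, y = 0, z = 3. Substituting into each constraint:
  (1) 0 + 0 - 3(3) = -9 ✓
  (2) 3 < 6 ✓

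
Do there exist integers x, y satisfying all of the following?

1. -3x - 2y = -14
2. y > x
Yes

Take x = 2, y = 4. Substituting into each constraint:
  (1) -3(2) - 2(4) = -14 ✓
  (2) 4 > 2 ✓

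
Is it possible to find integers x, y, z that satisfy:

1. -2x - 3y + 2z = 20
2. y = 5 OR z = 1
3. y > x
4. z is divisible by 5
No

A contradictory subset is {-2x - 3y + 2z = 20, y = 5 OR z = 1, z is divisible by 5}. No integer assignment can satisfy these jointly:

  - -2x - 3y + 2z = 20: is a linear equation tying the variables together
  - y = 5 OR z = 1: forces a choice: either y = 5 or z = 1
  - z is divisible by 5: restricts z to multiples of 5

Split on the disjunction (y = 5 OR z = 1):
  • If y = 5: with y = 5, writing z = 5z', every remaining term of the linear equation is divisible by 2, so the left side is ≡ 0 (mod 2); but the right side 35 ≡ 1 (mod 2). No integers can satisfy it.
  • If z = 1: this contradicts the divisibility constraint — 1 is not a multiple of 5.
Both branches are infeasible, so the system has no integer solution.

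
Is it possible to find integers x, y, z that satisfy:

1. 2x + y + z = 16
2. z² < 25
Yes

Take x = 0, y = 16, z = 0. Substituting into each constraint:
  (1) 2(0) + 16 + 0 = 16 ✓
  (2) z² = (0)² = 0, and 0 < 25 ✓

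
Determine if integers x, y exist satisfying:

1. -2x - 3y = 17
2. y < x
Yes

Take x = 2, y = -7. Substituting into each constraint:
  (1) -2(2) - 3(-7) = 17 ✓
  (2) -7 < 2 ✓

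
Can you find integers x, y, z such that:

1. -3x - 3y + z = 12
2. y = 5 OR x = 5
Yes

Take x = 5, y = 0, z = 27. Substituting into each constraint:
  (1) -3(5) - 3(0) + 27 = 12 ✓
  (2) x = 5, target 5 ✓ (second branch holds)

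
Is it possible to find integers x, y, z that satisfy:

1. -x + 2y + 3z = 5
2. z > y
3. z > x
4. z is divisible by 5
Yes

Take x = -7, y = -1, z = 0. Substituting into each constraint:
  (1) 7 + 2(-1) + 3(0) = 5 ✓
  (2) 0 > -1 ✓
  (3) 0 > -7 ✓
  (4) 0 = 5 × 0, remainder 0 ✓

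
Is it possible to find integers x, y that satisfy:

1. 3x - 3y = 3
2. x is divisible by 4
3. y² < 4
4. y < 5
Yes

Take x = 0, y = -1. Substituting into each constraint:
  (1) 3(0) - 3(-1) = 3 ✓
  (2) 0 = 4 × 0, remainder 0 ✓
  (3) y² = (-1)² = 1, and 1 < 4 ✓
  (4) -1 < 5 ✓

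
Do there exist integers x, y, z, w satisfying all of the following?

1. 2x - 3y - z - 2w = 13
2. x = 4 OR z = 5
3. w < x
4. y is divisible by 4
Yes

Take x = 4, y = 0, z = -11, w = 3. Substituting into each constraint:
  (1) 2(4) - 3(0) + 11 - 2(3) = 13 ✓
  (2) x = 4, target 4 ✓ (first branch holds)
  (3) 3 < 4 ✓
  (4) 0 = 4 × 0, remainder 0 ✓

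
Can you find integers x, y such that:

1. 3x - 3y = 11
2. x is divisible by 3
No

Even the single constraint (3x - 3y = 11) is infeasible over the integers.

  - 3x - 3y = 11: every term on the left is divisible by 3, so the LHS ≡ 0 (mod 3), but the RHS 11 is not — no integer solution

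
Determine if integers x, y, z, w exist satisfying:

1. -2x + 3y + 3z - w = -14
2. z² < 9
Yes

Take x = 7, y = 0, z = 0, w = 0. Substituting into each constraint:
  (1) -2(7) + 3(0) + 3(0) + 0 = -14 ✓
  (2) z² = (0)² = 0, and 0 < 9 ✓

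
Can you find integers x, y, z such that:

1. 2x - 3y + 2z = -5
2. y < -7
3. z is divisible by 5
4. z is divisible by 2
Yes

Take x = -16, y = -9, z = 0. Substituting into each constraint:
  (1) 2(-16) - 3(-9) + 2(0) = -5 ✓
  (2) -9 < -7 ✓
  (3) 0 = 5 × 0, remainder 0 ✓
  (4) 0 = 2 × 0, remainder 0 ✓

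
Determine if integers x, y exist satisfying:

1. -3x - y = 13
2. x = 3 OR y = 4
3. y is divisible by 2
Yes

Take x = 3, y = -22. Substituting into each constraint:
  (1) -3(3) + 22 = 13 ✓
  (2) x = 3, target 3 ✓ (first branch holds)
  (3) -22 = 2 × -11, remainder 0 ✓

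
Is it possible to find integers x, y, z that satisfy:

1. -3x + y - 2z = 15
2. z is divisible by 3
Yes

Take x = -5, y = 0, z = 0. Substituting into each constraint:
  (1) -3(-5) + 0 - 2(0) = 15 ✓
  (2) 0 = 3 × 0, remainder 0 ✓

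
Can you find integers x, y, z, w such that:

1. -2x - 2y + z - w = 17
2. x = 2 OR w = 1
Yes

Take x = 2, y = 0, z = 21, w = 0. Substituting into each constraint:
  (1) -2(2) - 2(0) + 21 + 0 = 17 ✓
  (2) x = 2, target 2 ✓ (first branch holds)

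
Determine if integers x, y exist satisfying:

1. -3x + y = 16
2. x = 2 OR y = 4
Yes

Take x = 2, y = 22. Substituting into each constraint:
  (1) -3(2) + 22 = 16 ✓
  (2) x = 2, target 2 ✓ (first branch holds)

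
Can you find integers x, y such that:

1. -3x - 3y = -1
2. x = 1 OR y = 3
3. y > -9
No

Even the single constraint (-3x - 3y = -1) is infeasible over the integers.

  - -3x - 3y = -1: every term on the left is divisible by 3, so the LHS ≡ 0 (mod 3), but the RHS -1 is not — no integer solution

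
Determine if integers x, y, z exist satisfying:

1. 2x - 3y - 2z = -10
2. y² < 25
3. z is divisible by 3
Yes

Take x = 1, y = 4, z = 0. Substituting into each constraint:
  (1) 2(1) - 3(4) - 2(0) = -10 ✓
  (2) y² = (4)² = 16, and 16 < 25 ✓
  (3) 0 = 3 × 0, remainder 0 ✓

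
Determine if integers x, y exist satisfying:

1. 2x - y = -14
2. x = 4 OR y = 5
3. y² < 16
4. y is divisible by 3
No

The full constraint system is jointly infeasible over the integers. Each constraint and what it forces:

  - 2x - y = -14: is a linear equation tying the variables together
  - x = 4 OR y = 5: forces a choice: either x = 4 or y = 5
  - y² < 16: restricts y to |y| ≤ 3
  - y is divisible by 3: restricts y to multiples of 3

Split on the disjunction (x = 4 OR y = 5):
  • If x = 4: with x = 4, writing y = 3y', every remaining term of the linear equation is divisible by 3, so the left side is ≡ 0 (mod 3); but the right side -22 ≡ 2 (mod 3). No integers can satisfy it.
  • If y = 5: this contradicts the divisibility constraint — 5 is not a multiple of 3.
Both branches are infeasible, so the system has no integer solution.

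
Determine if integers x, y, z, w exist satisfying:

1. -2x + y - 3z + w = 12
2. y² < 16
Yes

Take x = -6, y = 0, z = 0, w = 0. Substituting into each constraint:
  (1) -2(-6) + 0 - 3(0) + 0 = 12 ✓
  (2) y² = (0)² = 0, and 0 < 16 ✓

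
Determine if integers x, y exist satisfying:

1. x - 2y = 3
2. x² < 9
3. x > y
Yes

Take x = -1, y = -2. Substituting into each constraint:
  (1) (-1) - 2(-2) = 3 ✓
  (2) x² = (-1)² = 1, and 1 < 9 ✓
  (3) -1 > -2 ✓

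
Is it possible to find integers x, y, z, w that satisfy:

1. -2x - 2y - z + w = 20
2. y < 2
Yes

Take x = 0, y = -10, z = 0, w = 0. Substituting into each constraint:
  (1) -2(0) - 2(-10) + 0 + 0 = 20 ✓
  (2) -10 < 2 ✓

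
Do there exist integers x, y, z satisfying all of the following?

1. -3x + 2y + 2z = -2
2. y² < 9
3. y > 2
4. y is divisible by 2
No

A contradictory subset is {y² < 9, y > 2}. No integer assignment can satisfy these jointly:

  - y² < 9: restricts y to |y| ≤ 2
  - y > 2: bounds one variable relative to a constant

Direct contradiction: the bounds on y require y ≥ 3 and y ≤ 2 simultaneously, which is empty.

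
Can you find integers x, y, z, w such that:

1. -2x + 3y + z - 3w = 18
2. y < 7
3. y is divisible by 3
Yes

Take x = 0, y = 0, z = 0, w = -6. Substituting into each constraint:
  (1) -2(0) + 3(0) + 0 - 3(-6) = 18 ✓
  (2) 0 < 7 ✓
  (3) 0 = 3 × 0, remainder 0 ✓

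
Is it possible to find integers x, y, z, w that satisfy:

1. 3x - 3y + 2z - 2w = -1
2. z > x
Yes

Take x = -1, y = 0, z = 0, w = -1. Substituting into each constraint:
  (1) 3(-1) - 3(0) + 2(0) - 2(-1) = -1 ✓
  (2) 0 > -1 ✓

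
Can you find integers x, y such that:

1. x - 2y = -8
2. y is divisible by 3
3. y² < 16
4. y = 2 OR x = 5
No

A contradictory subset is {x - 2y = -8, y is divisible by 3, y = 2 OR x = 5}. No integer assignment can satisfy these jointly:

  - x - 2y = -8: is a linear equation tying the variables together
  - y is divisible by 3: restricts y to multiples of 3
  - y = 2 OR x = 5: forces a choice: either y = 2 or x = 5

Split on the disjunction (y = 2 OR x = 5):
  • If y = 2: this contradicts the divisibility constraint — 2 is not a multiple of 3.
  • If x = 5: with x = 5, writing y = 3y', every remaining term of the linear equation is divisible by 6, so the left side is ≡ 0 (mod 6); but the right side -13 ≡ 5 (mod 6). No integers can satisfy it.
Both branches are infeasible, so the system has no integer solution.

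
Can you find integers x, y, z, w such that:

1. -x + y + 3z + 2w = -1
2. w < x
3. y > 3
Yes

Take x = 0, y = 4, z = -1, w = -1. Substituting into each constraint:
  (1) 0 + 4 + 3(-1) + 2(-1) = -1 ✓
  (2) -1 < 0 ✓
  (3) 4 > 3 ✓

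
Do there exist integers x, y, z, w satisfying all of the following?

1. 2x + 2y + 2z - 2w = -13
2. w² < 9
No

Even the single constraint (2x + 2y + 2z - 2w = -13) is infeasible over the integers.

  - 2x + 2y + 2z - 2w = -13: every term on the left is divisible by 2, so the LHS ≡ 0 (mod 2), but the RHS -13 is not — no integer solution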